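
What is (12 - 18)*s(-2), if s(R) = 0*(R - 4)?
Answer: 0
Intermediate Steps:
s(R) = 0 (s(R) = 0*(-4 + R) = 0)
(12 - 18)*s(-2) = (12 - 18)*0 = -6*0 = 0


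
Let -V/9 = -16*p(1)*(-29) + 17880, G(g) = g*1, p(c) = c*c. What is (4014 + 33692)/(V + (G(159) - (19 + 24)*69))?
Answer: -18853/83952 ≈ -0.22457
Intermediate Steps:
p(c) = c²
G(g) = g
V = -165096 (V = -9*(-16*1²*(-29) + 17880) = -9*(-16*1*(-29) + 17880) = -9*(-16*(-29) + 17880) = -9*(464 + 17880) = -9*18344 = -165096)
(4014 + 33692)/(V + (G(159) - (19 + 24)*69)) = (4014 + 33692)/(-165096 + (159 - (19 + 24)*69)) = 37706/(-165096 + (159 - 43*69)) = 37706/(-165096 + (159 - 1*2967)) = 37706/(-165096 + (159 - 2967)) = 37706/(-165096 - 2808) = 37706/(-167904) = 37706*(-1/167904) = -18853/83952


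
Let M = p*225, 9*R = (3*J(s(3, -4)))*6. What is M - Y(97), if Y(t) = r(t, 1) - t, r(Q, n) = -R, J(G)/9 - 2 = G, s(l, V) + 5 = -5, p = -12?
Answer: -2747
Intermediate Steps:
s(l, V) = -10 (s(l, V) = -5 - 5 = -10)
J(G) = 18 + 9*G
R = -144 (R = ((3*(18 + 9*(-10)))*6)/9 = ((3*(18 - 90))*6)/9 = ((3*(-72))*6)/9 = (-216*6)/9 = (1/9)*(-1296) = -144)
r(Q, n) = 144 (r(Q, n) = -1*(-144) = 144)
Y(t) = 144 - t
M = -2700 (M = -12*225 = -2700)
M - Y(97) = -2700 - (144 - 1*97) = -2700 - (144 - 97) = -2700 - 1*47 = -2700 - 47 = -2747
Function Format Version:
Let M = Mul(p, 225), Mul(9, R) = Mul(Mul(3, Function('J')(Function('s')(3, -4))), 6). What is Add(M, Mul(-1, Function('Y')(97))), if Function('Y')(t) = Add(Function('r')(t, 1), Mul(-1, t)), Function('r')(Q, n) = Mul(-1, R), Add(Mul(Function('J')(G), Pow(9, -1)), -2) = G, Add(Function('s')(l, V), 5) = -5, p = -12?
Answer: -2747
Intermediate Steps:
Function('s')(l, V) = -10 (Function('s')(l, V) = Add(-5, -5) = -10)
Function('J')(G) = Add(18, Mul(9, G))
R = -144 (R = Mul(Rational(1, 9), Mul(Mul(3, Add(18, Mul(9, -10))), 6)) = Mul(Rational(1, 9), Mul(Mul(3, Add(18, -90)), 6)) = Mul(Rational(1, 9), Mul(Mul(3, -72), 6)) = Mul(Rational(1, 9), Mul(-216, 6)) = Mul(Rational(1, 9), -1296) = -144)
Function('r')(Q, n) = 144 (Function('r')(Q, n) = Mul(-1, -144) = 144)
Function('Y')(t) = Add(144, Mul(-1, t))
M = -2700 (M = Mul(-12, 225) = -2700)
Add(M, Mul(-1, Function('Y')(97))) = Add(-2700, Mul(-1, Add(144, Mul(-1, 97)))) = Add(-2700, Mul(-1, Add(144, -97))) = Add(-2700, Mul(-1, 47)) = Add(-2700, -47) = -2747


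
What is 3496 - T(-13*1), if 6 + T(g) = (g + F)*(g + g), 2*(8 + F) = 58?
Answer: 3710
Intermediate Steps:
F = 21 (F = -8 + (½)*58 = -8 + 29 = 21)
T(g) = -6 + 2*g*(21 + g) (T(g) = -6 + (g + 21)*(g + g) = -6 + (21 + g)*(2*g) = -6 + 2*g*(21 + g))
3496 - T(-13*1) = 3496 - (-6 + 2*(-13*1)² + 42*(-13*1)) = 3496 - (-6 + 2*(-13)² + 42*(-13)) = 3496 - (-6 + 2*169 - 546) = 3496 - (-6 + 338 - 546) = 3496 - 1*(-214) = 3496 + 214 = 3710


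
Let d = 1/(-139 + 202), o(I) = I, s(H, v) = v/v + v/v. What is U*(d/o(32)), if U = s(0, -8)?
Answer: 1/1008 ≈ 0.00099206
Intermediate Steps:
s(H, v) = 2 (s(H, v) = 1 + 1 = 2)
U = 2
d = 1/63 ≈ 0.015873
U*(d/o(32)) = 2*((1/63)/32) = 2*((1/63)*(1/32)) = 2*(1/2016) = 1/1008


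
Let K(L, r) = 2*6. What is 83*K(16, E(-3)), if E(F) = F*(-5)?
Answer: 996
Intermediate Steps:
E(F) = -5*F
K(L, r) = 12
83*K(16, E(-3)) = 83*12 = 996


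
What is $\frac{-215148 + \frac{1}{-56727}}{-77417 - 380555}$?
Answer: $\frac{12204700597}{25979377644} \approx 0.46978$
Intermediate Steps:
$\frac{-215148 + \frac{1}{-56727}}{-77417 - 380555} = \frac{-215148 - \frac{1}{56727}}{-457972} = \left(- \frac{12204700597}{56727}\right) \left(- \frac{1}{457972}\right) = \frac{12204700597}{25979377644}$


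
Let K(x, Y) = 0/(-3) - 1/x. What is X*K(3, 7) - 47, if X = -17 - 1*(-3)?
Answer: -127/3 ≈ -42.333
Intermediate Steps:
K(x, Y) = -1/x (K(x, Y) = 0*(-⅓) - 1/x = 0 - 1/x = -1/x)
X = -14 (X = -17 + 3 = -14)
X*K(3, 7) - 47 = -(-14)/3 - 47 = -14*(-⅓) - 47 = 14/3 - 47 = -127/3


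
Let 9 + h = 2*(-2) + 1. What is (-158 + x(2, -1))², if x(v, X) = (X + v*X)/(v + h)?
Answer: 2486929/100 ≈ 24869.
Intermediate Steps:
h = -12 (h = -9 + (2*(-2) + 1) = -9 + (-4 + 1) = -9 - 3 = -12)
x(v, X) = (X + X*v)/(-12 + v) (x(v, X) = (X + v*X)/(v - 12) = (X + X*v)/(-12 + v))
(-158 + x(2, -1))² = (-158 - (1 + 2)/(-12 + 2))² = (-158 - 1*3/(-10))² = (-158 - 1*(-⅒)*3)² = (-158 + 3/10)² = (-1577/10)² = 2486929/100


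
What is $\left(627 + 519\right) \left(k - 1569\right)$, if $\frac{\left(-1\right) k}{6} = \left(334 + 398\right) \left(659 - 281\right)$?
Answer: $-1904359770$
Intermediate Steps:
$k = -1660176$ ($k = - 6 \left(334 + 398\right) \left(659 - 281\right) = - 6 \cdot 732 \cdot 378 = \left(-6\right) 276696 = -1660176$)
$\left(627 + 519\right) \left(k - 1569\right) = \left(627 + 519\right) \left(-1660176 - 1569\right) = 1146 \left(-1661745\right) = -1904359770$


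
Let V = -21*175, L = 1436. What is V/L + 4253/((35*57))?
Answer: -1224317/2864820 ≈ -0.42736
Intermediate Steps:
V = -3675
V/L + 4253/((35*57)) = -3675/1436 + 4253/((35*57)) = -3675*1/1436 + 4253/1995 = -3675/1436 + 4253*(1/1995) = -3675/1436 + 4253/1995 = -1224317/2864820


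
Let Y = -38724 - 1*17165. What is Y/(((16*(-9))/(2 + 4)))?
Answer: 55889/24 ≈ 2328.7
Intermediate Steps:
Y = -55889 (Y = -38724 - 17165 = -55889)
Y/(((16*(-9))/(2 + 4))) = -55889/((16*(-9))/(2 + 4)) = -55889/((-144/6)) = -55889/((-144*⅙)) = -55889/(-24) = -55889*(-1/24) = 55889/24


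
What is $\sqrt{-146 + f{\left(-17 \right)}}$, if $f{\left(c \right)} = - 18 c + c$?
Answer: $\sqrt{143} \approx 11.958$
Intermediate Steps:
$f{\left(c \right)} = - 17 c$
$\sqrt{-146 + f{\left(-17 \right)}} = \sqrt{-146 - -289} = \sqrt{-146 + 289} = \sqrt{143}$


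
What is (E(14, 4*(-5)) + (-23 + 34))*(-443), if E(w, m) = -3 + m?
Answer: 5316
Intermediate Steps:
(E(14, 4*(-5)) + (-23 + 34))*(-443) = ((-3 + 4*(-5)) + (-23 + 34))*(-443) = ((-3 - 20) + 11)*(-443) = (-23 + 11)*(-443) = -12*(-443) = 5316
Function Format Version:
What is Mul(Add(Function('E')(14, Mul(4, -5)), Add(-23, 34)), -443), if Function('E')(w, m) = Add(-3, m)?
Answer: 5316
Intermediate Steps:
Mul(Add(Function('E')(14, Mul(4, -5)), Add(-23, 34)), -443) = Mul(Add(Add(-3, Mul(4, -5)), Add(-23, 34)), -443) = Mul(Add(Add(-3, -20), 11), -443) = Mul(Add(-23, 11), -443) = Mul(-12, -443) = 5316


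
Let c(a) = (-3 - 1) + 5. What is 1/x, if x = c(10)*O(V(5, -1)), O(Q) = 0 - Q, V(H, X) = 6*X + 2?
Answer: 1/4 ≈ 0.25000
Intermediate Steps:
V(H, X) = 2 + 6*X
c(a) = 1 (c(a) = -4 + 5 = 1)
O(Q) = -Q
x = 4 (x = 1*(-(2 + 6*(-1))) = 1*(-(2 - 6)) = 1*(-1*(-4)) = 1*4 = 4)
1/x = 1/4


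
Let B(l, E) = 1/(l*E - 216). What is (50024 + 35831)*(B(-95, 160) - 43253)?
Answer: -57247105117895/15416 ≈ -3.7135e+9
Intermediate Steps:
B(l, E) = 1/(-216 + E*l) (B(l, E) = 1/(E*l - 216) = 1/(-216 + E*l))
(50024 + 35831)*(B(-95, 160) - 43253) = (50024 + 35831)*(1/(-216 + 160*(-95)) - 43253) = 85855*(1/(-216 - 15200) - 43253) = 85855*(1/(-15416) - 43253) = 85855*(-1/15416 - 43253) = 85855*(-666788249/15416) = -57247105117895/15416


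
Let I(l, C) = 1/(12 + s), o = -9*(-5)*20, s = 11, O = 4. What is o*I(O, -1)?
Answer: 900/23 ≈ 39.130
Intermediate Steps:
o = 900 (o = 45*20 = 900)
I(l, C) = 1/23 (I(l, C) = 1/(12 + 11) = 1/23)
o*I(O, -1) = 900*(1/23) = 900/23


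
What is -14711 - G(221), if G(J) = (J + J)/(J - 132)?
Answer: -1309721/89 ≈ -14716.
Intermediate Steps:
G(J) = 2*J/(-132 + J) (G(J) = (2*J)/(-132 + J) = 2*J/(-132 + J))
-14711 - G(221) = -14711 - 2*221/(-132 + 221) = -14711 - 2*221/89 = -14711 - 1*442/89 = -14711 - 442/89 = -1309721/89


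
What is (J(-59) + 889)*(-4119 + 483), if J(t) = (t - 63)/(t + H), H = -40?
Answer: -35605732/11 ≈ -3.2369e+6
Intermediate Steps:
J(t) = (-63 + t)/(-40 + t) (J(t) = (t - 63)/(t - 40) = (-63 + t)/(-40 + t))
(J(-59) + 889)*(-4119 + 483) = ((-63 - 59)/(-40 - 59) + 889)*(-4119 + 483) = (-122/(-99) + 889)*(-3636) = (-1/99*(-122) + 889)*(-3636) = (122/99 + 889)*(-3636) = (88133/99)*(-3636) = -35605732/11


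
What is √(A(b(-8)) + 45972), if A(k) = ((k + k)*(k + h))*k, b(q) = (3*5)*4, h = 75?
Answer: 6*√28277 ≈ 1008.9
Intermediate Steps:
b(q) = 60 (b(q) = 15*4 = 60)
A(k) = 2*k²*(75 + k) (A(k) = ((k + k)*(k + 75))*k = ((2*k)*(75 + k))*k = (2*k*(75 + k))*k = 2*k²*(75 + k))
√(A(b(-8)) + 45972) = √(2*60²*(75 + 60) + 45972) = √(2*3600*135 + 45972) = √(972000 + 45972) = √1017972 = 6*√28277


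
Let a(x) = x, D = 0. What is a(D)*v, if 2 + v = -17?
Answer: 0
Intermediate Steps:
v = -19 (v = -2 - 17 = -19)
a(D)*v = 0*(-19) = 0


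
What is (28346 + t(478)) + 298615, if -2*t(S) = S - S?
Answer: 326961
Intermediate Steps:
t(S) = 0 (t(S) = -(S - S)/2 = -½*0 = 0)
(28346 + t(478)) + 298615 = (28346 + 0) + 298615 = 28346 + 298615 = 326961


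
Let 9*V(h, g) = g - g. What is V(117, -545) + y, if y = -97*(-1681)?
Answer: 163057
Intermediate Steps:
V(h, g) = 0 (V(h, g) = (g - g)/9 = (⅑)*0 = 0)
y = 163057
V(117, -545) + y = 0 + 163057 = 163057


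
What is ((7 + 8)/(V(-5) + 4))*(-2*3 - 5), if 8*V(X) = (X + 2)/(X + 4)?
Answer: -264/7 ≈ -37.714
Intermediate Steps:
V(X) = (2 + X)/(8*(4 + X)) (V(X) = ((X + 2)/(X + 4))/8 = ((2 + X)/(4 + X))/8 = (2 + X)/(8*(4 + X)))
((7 + 8)/(V(-5) + 4))*(-2*3 - 5) = ((7 + 8)/((2 - 5)/(8*(4 - 5)) + 4))*(-2*3 - 5) = (15/((1/8)*(-3)/(-1) + 4))*(-6 - 5) = (15/((1/8)*(-1)*(-3) + 4))*(-11) = (15/(3/8 + 4))*(-11) = (15/(35/8))*(-11) = (15*(8/35))*(-11) = (24/7)*(-11) = -264/7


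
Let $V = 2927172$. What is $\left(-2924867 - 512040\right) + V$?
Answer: $-509735$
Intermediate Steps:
$\left(-2924867 - 512040\right) + V = \left(-2924867 - 512040\right) + 2927172 = -3436907 + 2927172 = -509735$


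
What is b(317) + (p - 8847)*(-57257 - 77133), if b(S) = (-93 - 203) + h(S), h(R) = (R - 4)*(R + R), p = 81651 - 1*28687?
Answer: -5928685484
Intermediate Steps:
p = 52964 (p = 81651 - 28687 = 52964)
h(R) = 2*R*(-4 + R) (h(R) = (-4 + R)*(2*R) = 2*R*(-4 + R))
b(S) = -296 + 2*S*(-4 + S) (b(S) = (-93 - 203) + 2*S*(-4 + S) = -296 + 2*S*(-4 + S))
b(317) + (p - 8847)*(-57257 - 77133) = (-296 + 2*317*(-4 + 317)) + (52964 - 8847)*(-57257 - 77133) = (-296 + 2*317*313) + 44117*(-134390) = (-296 + 198442) - 5928883630 = 198146 - 5928883630 = -5928685484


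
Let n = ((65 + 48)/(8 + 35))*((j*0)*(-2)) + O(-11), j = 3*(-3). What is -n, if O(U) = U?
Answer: 11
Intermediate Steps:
j = -9
n = -11 (n = ((65 + 48)/(8 + 35))*(-9*0*(-2)) - 11 = (113/43)*(0*(-2)) - 11 = (113*(1/43))*0 - 11 = (113/43)*0 - 11 = 0 - 11 = -11)
-n = -1*(-11) = 11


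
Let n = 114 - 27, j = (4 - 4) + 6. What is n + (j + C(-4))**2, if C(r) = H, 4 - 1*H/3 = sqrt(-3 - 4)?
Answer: 348 - 108*I*sqrt(7) ≈ 348.0 - 285.74*I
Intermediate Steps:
j = 6 (j = 0 + 6 = 6)
H = 12 - 3*I*sqrt(7) (H = 12 - 3*sqrt(-3 - 4) = 12 - 3*I*sqrt(7) ≈ 12.0 - 7.9373*I)
C(r) = 12 - 3*I*sqrt(7)
n = 87
n + (j + C(-4))**2 = 87 + (6 + (12 - 3*I*sqrt(7)))**2 = 87 + (18 - 3*I*sqrt(7))**2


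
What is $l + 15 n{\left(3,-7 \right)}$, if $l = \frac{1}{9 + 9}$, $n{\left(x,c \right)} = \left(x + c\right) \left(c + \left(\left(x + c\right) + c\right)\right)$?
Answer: $\frac{19441}{18} \approx 1080.1$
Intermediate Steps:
$n{\left(x,c \right)} = \left(c + x\right) \left(x + 3 c\right)$ ($n{\left(x,c \right)} = \left(c + x\right) \left(c + \left(\left(c + x\right) + c\right)\right) = \left(c + x\right) \left(c + \left(x + 2 c\right)\right) = \left(c + x\right) \left(x + 3 c\right)$)
$l = \frac{1}{18} \approx 0.055556$
$l + 15 n{\left(3,-7 \right)} = \frac{1}{18} + 15 \left(3^{2} + 3 \left(-7\right)^{2} + 4 \left(-7\right) 3\right) = \frac{1}{18} + 15 \left(9 + 3 \cdot 49 - 84\right) = \frac{1}{18} + 15 \left(9 + 147 - 84\right) = \frac{1}{18} + 15 \cdot 72 = \frac{1}{18} + 1080 = \frac{19441}{18}$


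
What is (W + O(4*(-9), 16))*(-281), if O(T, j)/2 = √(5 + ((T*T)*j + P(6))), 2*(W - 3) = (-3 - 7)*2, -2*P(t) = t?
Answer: 1967 - 562*√20738 ≈ -78965.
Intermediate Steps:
P(t) = -t/2
W = -7 (W = 3 + ((-3 - 7)*2)/2 = 3 + (-10*2)/2 = 3 + (½)*(-20) = 3 - 10 = -7)
O(T, j) = 2*√(2 + j*T²) (O(T, j) = 2*√(5 + ((T*T)*j - ½*6)) = 2*√(5 + (T²*j - 3)) = 2*√(5 + (j*T² - 3)) = 2*√(5 + (-3 + j*T²)) = 2*√(2 + j*T²))
(W + O(4*(-9), 16))*(-281) = (-7 + 2*√(2 + 16*(4*(-9))²))*(-281) = (-7 + 2*√(2 + 16*(-36)²))*(-281) = (-7 + 2*√(2 + 16*1296))*(-281) = (-7 + 2*√(2 + 20736))*(-281) = (-7 + 2*√20738)*(-281) = 1967 - 562*√20738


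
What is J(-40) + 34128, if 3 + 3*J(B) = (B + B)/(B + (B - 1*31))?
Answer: 11364371/333 ≈ 34127.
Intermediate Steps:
J(B) = -1 + 2*B/(3*(-31 + 2*B)) (J(B) = -1 + ((B + B)/(B + (B - 1*31)))/3 = -1 + ((2*B)/(B + (B - 31)))/3 = -1 + ((2*B)/(B + (-31 + B)))/3 = -1 + ((2*B)/(-31 + 2*B))/3 = -1 + (2*B/(-31 + 2*B))/3 = -1 + 2*B/(3*(-31 + 2*B)))
J(-40) + 34128 = (93 - 4*(-40))/(3*(-31 + 2*(-40))) + 34128 = (93 + 160)/(3*(-31 - 80)) + 34128 = (⅓)*253/(-111) + 34128 = (⅓)*(-1/111)*253 + 34128 = -253/333 + 34128 = 11364371/333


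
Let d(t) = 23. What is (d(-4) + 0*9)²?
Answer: 529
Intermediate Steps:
(d(-4) + 0*9)² = (23 + 0*9)² = (23 + 0)² = 23² = 529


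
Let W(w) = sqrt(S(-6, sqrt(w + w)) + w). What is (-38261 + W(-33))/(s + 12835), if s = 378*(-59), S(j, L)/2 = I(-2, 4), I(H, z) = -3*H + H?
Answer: 38261/9467 - 5*I/9467 ≈ 4.0415 - 0.00052815*I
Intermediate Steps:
I(H, z) = -2*H
S(j, L) = 8 (S(j, L) = 2*(-2*(-2)) = 2*4 = 8)
W(w) = sqrt(8 + w)
s = -22302
(-38261 + W(-33))/(s + 12835) = (-38261 + sqrt(8 - 33))/(-22302 + 12835) = (-38261 + sqrt(-25))/(-9467) = (-38261 + 5*I)*(-1/9467) = 38261/9467 - 5*I/9467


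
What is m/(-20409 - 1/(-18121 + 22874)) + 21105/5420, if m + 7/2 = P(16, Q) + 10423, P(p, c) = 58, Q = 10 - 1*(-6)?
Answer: 44433883851/13144039019 ≈ 3.3805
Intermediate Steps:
Q = 16 (Q = 10 + 6 = 16)
m = 20955/2 (m = -7/2 + (58 + 10423) = -7/2 + 10481 = 20955/2 ≈ 10478.)
m/(-20409 - 1/(-18121 + 22874)) + 21105/5420 = 20955/(2*(-20409 - 1/(-18121 + 22874))) + 21105/5420 = 20955/(2*(-20409 - 1/4753)) + 21105*(1/5420) = 20955/(2*(-20409 - 1*1/4753)) + 4221/1084 = 20955/(2*(-20409 - 1/4753)) + 4221/1084 = 20955/(2*(-97003978/4753)) + 4221/1084 = (20955/2)*(-4753/97003978) + 4221/1084 = -99599115/194007956 + 4221/1084 = 44433883851/13144039019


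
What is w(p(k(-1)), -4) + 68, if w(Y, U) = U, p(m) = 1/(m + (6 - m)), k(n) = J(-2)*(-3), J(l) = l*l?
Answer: 64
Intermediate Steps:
J(l) = l**2
k(n) = -12 (k(n) = (-2)**2*(-3) = 4*(-3) = -12)
p(m) = 1/6
w(p(k(-1)), -4) + 68 = -4 + 68 = 64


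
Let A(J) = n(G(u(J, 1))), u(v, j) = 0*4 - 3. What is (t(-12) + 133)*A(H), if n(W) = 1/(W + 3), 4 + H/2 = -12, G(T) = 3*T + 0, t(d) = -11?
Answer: -61/3 ≈ -20.333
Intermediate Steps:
u(v, j) = -3 (u(v, j) = 0 - 3 = -3)
G(T) = 3*T
H = -32 (H = -8 + 2*(-12) = -8 - 24 = -32)
n(W) = 1/(3 + W)
A(J) = -⅙ (A(J) = 1/(3 + 3*(-3)) = 1/(3 - 9) = 1/(-6) = -⅙)
(t(-12) + 133)*A(H) = (-11 + 133)*(-⅙) = 122*(-⅙) = -61/3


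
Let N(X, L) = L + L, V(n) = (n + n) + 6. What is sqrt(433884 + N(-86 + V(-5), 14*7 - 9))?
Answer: sqrt(434062) ≈ 658.83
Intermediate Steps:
V(n) = 6 + 2*n (V(n) = 2*n + 6 = 6 + 2*n)
N(X, L) = 2*L
sqrt(433884 + N(-86 + V(-5), 14*7 - 9)) = sqrt(433884 + 2*(14*7 - 9)) = sqrt(433884 + 2*(98 - 9)) = sqrt(433884 + 2*89) = sqrt(433884 + 178) = sqrt(434062)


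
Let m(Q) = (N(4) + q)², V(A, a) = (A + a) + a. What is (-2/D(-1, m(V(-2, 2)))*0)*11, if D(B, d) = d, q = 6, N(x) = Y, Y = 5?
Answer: 0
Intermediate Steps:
V(A, a) = A + 2*a
N(x) = 5
m(Q) = 121 (m(Q) = (5 + 6)² = 11² = 121)
(-2/D(-1, m(V(-2, 2)))*0)*11 = (-2/121*0)*11 = (-2*1/121*0)*11 = -2/121*0*11 = 0*11 = 0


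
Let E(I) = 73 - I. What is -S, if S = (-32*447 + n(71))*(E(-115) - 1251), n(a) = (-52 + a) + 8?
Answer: -15176451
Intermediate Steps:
n(a) = -44 + a
S = 15176451 (S = (-32*447 + (-44 + 71))*((73 - 1*(-115)) - 1251) = (-14304 + 27)*((73 + 115) - 1251) = -14277*(188 - 1251) = -14277*(-1063) = 15176451)
-S = -1*15176451 = -15176451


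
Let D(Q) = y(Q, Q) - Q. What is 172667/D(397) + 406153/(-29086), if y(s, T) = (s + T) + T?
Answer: 1174926720/5773571 ≈ 203.50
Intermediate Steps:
y(s, T) = s + 2*T (y(s, T) = (T + s) + T = s + 2*T)
D(Q) = 2*Q (D(Q) = (Q + 2*Q) - Q = 3*Q - Q = 2*Q)
172667/D(397) + 406153/(-29086) = 172667/((2*397)) + 406153/(-29086) = 172667/794 + 406153*(-1/29086) = 172667*(1/794) - 406153/29086 = 172667/794 - 406153/29086 = 1174926720/5773571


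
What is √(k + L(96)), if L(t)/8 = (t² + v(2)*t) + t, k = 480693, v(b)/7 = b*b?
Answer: 3*√64077 ≈ 759.40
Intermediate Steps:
v(b) = 7*b² (v(b) = 7*(b*b) = 7*b²)
L(t) = 8*t² + 232*t (L(t) = 8*((t² + (7*2²)*t) + t) = 8*((t² + (7*4)*t) + t) = 8*((t² + 28*t) + t) = 8*(t² + 29*t) = 8*t² + 232*t)
√(k + L(96)) = √(480693 + 8*96*(29 + 96)) = √(480693 + 8*96*125) = √(480693 + 96000) = √576693 = 3*√64077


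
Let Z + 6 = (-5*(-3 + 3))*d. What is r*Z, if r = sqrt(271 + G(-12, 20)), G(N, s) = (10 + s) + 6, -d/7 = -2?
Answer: -6*sqrt(307) ≈ -105.13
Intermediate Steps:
d = 14 (d = -7*(-2) = 14)
G(N, s) = 16 + s
Z = -6 (Z = -6 - 5*(-3 + 3)*14 = -6 - 5*0*14 = -6 + 0*14 = -6 + 0 = -6)
r = sqrt(307) (r = sqrt(271 + (16 + 20)) = sqrt(271 + 36) = sqrt(307) ≈ 17.521)
r*Z = sqrt(307)*(-6) = -6*sqrt(307)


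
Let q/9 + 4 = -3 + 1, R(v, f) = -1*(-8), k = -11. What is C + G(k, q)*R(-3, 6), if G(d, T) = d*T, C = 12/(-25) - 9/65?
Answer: 1544199/325 ≈ 4751.4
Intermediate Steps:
C = -201/325 (C = 12*(-1/25) - 9*1/65 = -12/25 - 9/65 = -201/325 ≈ -0.61846)
R(v, f) = 8
q = -54 (q = -36 + 9*(-3 + 1) = -36 + 9*(-2) = -36 - 18 = -54)
G(d, T) = T*d
C + G(k, q)*R(-3, 6) = -201/325 - 54*(-11)*8 = -201/325 + 594*8 = -201/325 + 4752 = 1544199/325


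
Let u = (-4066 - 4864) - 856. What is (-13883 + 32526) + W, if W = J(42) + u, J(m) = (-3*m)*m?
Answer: 3565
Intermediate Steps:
J(m) = -3*m²
u = -9786 (u = -8930 - 856 = -9786)
W = -15078 (W = -3*42² - 9786 = -3*1764 - 9786 = -5292 - 9786 = -15078)
(-13883 + 32526) + W = (-13883 + 32526) - 15078 = 18643 - 15078 = 3565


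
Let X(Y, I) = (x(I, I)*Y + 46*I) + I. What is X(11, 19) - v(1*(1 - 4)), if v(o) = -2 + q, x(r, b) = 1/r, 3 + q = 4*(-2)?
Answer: 17225/19 ≈ 906.58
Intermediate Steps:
q = -11 (q = -3 + 4*(-2) = -3 - 8 = -11)
X(Y, I) = 47*I + Y/I (X(Y, I) = (Y/I + 46*I) + I = (46*I + Y/I) + I = 47*I + Y/I)
v(o) = -13 (v(o) = -2 - 11 = -13)
X(11, 19) - v(1*(1 - 4)) = (47*19 + 11/19) - 1*(-13) = (893 + 11*(1/19)) + 13 = (893 + 11/19) + 13 = 16978/19 + 13 = 17225/19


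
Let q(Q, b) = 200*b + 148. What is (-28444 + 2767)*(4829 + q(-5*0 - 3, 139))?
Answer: -841615029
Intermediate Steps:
q(Q, b) = 148 + 200*b
(-28444 + 2767)*(4829 + q(-5*0 - 3, 139)) = (-28444 + 2767)*(4829 + (148 + 200*139)) = -25677*(4829 + (148 + 27800)) = -25677*(4829 + 27948) = -25677*32777 = -841615029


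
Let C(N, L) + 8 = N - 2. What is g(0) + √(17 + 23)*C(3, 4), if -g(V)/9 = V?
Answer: -14*√10 ≈ -44.272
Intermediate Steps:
C(N, L) = -10 + N (C(N, L) = -8 + (N - 2) = -8 + (-2 + N) = -10 + N)
g(V) = -9*V
g(0) + √(17 + 23)*C(3, 4) = -9*0 + √(17 + 23)*(-10 + 3) = 0 + √40*(-7) = 0 + (2*√10)*(-7) = 0 - 14*√10 = -14*√10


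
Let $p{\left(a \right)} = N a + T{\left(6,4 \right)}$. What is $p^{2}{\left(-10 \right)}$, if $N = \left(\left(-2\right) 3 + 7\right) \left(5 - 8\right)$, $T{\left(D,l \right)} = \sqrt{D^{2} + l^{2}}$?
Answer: $952 + 120 \sqrt{13} \approx 1384.7$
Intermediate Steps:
$N = -3$ ($N = \left(-6 + 7\right) \left(-3\right) = 1 \left(-3\right) = -3$)
$p{\left(a \right)} = - 3 a + 2 \sqrt{13}$ ($p{\left(a \right)} = - 3 a + \sqrt{6^{2} + 4^{2}} = - 3 a + \sqrt{36 + 16} = - 3 a + \sqrt{52} = - 3 a + 2 \sqrt{13}$)
$p^{2}{\left(-10 \right)} = \left(\left(-3\right) \left(-10\right) + 2 \sqrt{13}\right)^{2} = \left(30 + 2 \sqrt{13}\right)^{2}$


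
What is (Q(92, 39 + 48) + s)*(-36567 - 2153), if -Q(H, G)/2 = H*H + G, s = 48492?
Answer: -1215420800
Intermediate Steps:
Q(H, G) = -2*G - 2*H² (Q(H, G) = -2*(H*H + G) = -2*(H² + G) = -2*(G + H²) = -2*G - 2*H²)
(Q(92, 39 + 48) + s)*(-36567 - 2153) = ((-2*(39 + 48) - 2*92²) + 48492)*(-36567 - 2153) = ((-2*87 - 2*8464) + 48492)*(-38720) = ((-174 - 16928) + 48492)*(-38720) = (-17102 + 48492)*(-38720) = 31390*(-38720) = -1215420800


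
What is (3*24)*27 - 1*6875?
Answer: -4931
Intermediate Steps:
(3*24)*27 - 1*6875 = 72*27 - 6875 = 1944 - 6875 = -4931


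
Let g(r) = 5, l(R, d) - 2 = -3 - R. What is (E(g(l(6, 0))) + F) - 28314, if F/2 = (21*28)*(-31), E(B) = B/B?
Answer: -64769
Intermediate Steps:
l(R, d) = -1 - R (l(R, d) = 2 + (-3 - R) = -1 - R)
E(B) = 1
F = -36456 (F = 2*((21*28)*(-31)) = 2*(588*(-31)) = 2*(-18228) = -36456)
(E(g(l(6, 0))) + F) - 28314 = (1 - 36456) - 28314 = -36455 - 28314 = -64769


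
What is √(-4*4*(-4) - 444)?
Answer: 2*I*√95 ≈ 19.494*I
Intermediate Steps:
√(-4*4*(-4) - 444) = √(-16*(-4) - 444) = √(64 - 444) = √(-380) = 2*I*√95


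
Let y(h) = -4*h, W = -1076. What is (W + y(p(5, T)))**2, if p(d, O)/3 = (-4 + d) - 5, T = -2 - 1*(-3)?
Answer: 1056784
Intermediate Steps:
T = 1 (T = -2 + 3 = 1)
p(d, O) = -27 + 3*d (p(d, O) = 3*((-4 + d) - 5) = 3*(-9 + d) = -27 + 3*d)
(W + y(p(5, T)))**2 = (-1076 - 4*(-27 + 3*5))**2 = (-1076 - 4*(-27 + 15))**2 = (-1076 - 4*(-12))**2 = (-1076 + 48)**2 = (-1028)**2 = 1056784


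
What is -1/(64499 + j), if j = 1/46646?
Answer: -46646/3008620355 ≈ -1.5504e-5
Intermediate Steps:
j = 1/46646 ≈ 2.1438e-5
-1/(64499 + j) = -1/(64499 + 1/46646) = -1/3008620355/46646 = -1*46646/3008620355 = -46646/3008620355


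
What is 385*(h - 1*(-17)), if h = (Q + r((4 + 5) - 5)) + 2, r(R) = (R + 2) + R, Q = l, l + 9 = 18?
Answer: 14630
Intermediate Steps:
l = 9 (l = -9 + 18 = 9)
Q = 9
r(R) = 2 + 2*R (r(R) = (2 + R) + R = 2 + 2*R)
h = 21 (h = (9 + (2 + 2*((4 + 5) - 5))) + 2 = (9 + (2 + 2*(9 - 5))) + 2 = (9 + (2 + 2*4)) + 2 = (9 + (2 + 8)) + 2 = (9 + 10) + 2 = 19 + 2 = 21)
385*(h - 1*(-17)) = 385*(21 - 1*(-17)) = 385*(21 + 17) = 385*38 = 14630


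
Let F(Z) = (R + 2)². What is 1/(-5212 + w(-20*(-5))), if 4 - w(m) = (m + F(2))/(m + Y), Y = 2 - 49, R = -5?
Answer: -53/276133 ≈ -0.00019194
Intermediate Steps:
F(Z) = 9 (F(Z) = (-5 + 2)² = (-3)² = 9)
Y = -47
w(m) = 4 - (9 + m)/(-47 + m) (w(m) = 4 - (m + 9)/(m - 47) = 4 - (9 + m)/(-47 + m))
1/(-5212 + w(-20*(-5))) = 1/(-5212 + (-197 + 3*(-20*(-5)))/(-47 - 20*(-5))) = 1/(-5212 + (-197 + 3*100)/(-47 + 100)) = 1/(-5212 + (-197 + 300)/53) = 1/(-5212 + (1/53)*103) = 1/(-5212 + 103/53) = 1/(-276133/53) = -53/276133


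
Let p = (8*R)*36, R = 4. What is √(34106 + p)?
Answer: 17*√122 ≈ 187.77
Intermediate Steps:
p = 1152 (p = (8*4)*36 = 32*36 = 1152)
√(34106 + p) = √(34106 + 1152) = √35258 = 17*√122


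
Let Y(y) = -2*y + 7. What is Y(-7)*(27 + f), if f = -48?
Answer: -441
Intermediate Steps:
Y(y) = 7 - 2*y
Y(-7)*(27 + f) = (7 - 2*(-7))*(27 - 48) = (7 + 14)*(-21) = 21*(-21) = -441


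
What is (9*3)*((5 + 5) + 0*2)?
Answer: 270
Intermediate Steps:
(9*3)*((5 + 5) + 0*2) = 27*(10 + 0) = 27*10 = 270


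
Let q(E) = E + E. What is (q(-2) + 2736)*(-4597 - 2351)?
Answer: -18981936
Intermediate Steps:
q(E) = 2*E
(q(-2) + 2736)*(-4597 - 2351) = (2*(-2) + 2736)*(-4597 - 2351) = (-4 + 2736)*(-6948) = 2732*(-6948) = -18981936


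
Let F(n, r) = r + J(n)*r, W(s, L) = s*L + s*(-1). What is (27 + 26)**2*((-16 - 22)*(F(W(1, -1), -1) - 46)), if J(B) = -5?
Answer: 4483164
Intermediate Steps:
W(s, L) = -s + L*s (W(s, L) = L*s - s = -s + L*s)
F(n, r) = -4*r (F(n, r) = r - 5*r = -4*r)
(27 + 26)**2*((-16 - 22)*(F(W(1, -1), -1) - 46)) = (27 + 26)**2*((-16 - 22)*(-4*(-1) - 46)) = 53**2*(-38*(4 - 46)) = 2809*(-38*(-42)) = 2809*1596 = 4483164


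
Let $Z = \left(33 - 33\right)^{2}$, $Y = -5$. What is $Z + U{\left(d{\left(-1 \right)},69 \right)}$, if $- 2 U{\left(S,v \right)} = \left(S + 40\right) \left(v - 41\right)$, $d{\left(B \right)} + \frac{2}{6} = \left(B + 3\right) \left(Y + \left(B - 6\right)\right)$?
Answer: $- \frac{658}{3} \approx -219.33$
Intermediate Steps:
$d{\left(B \right)} = - \frac{1}{3} + \left(-11 + B\right) \left(3 + B\right)$ ($d{\left(B \right)} = - \frac{1}{3} + \left(B + 3\right) \left(-5 + \left(B - 6\right)\right) = - \frac{1}{3} + \left(3 + B\right) \left(-5 + \left(B - 6\right)\right) = - \frac{1}{3} + \left(3 + B\right) \left(-5 + \left(-6 + B\right)\right) = - \frac{1}{3} + \left(3 + B\right) \left(-11 + B\right) = - \frac{1}{3} + \left(-11 + B\right) \left(3 + B\right)$)
$U{\left(S,v \right)} = - \frac{\left(-41 + v\right) \left(40 + S\right)}{2}$ ($U{\left(S,v \right)} = - \frac{\left(S + 40\right) \left(v - 41\right)}{2} = - \frac{\left(40 + S\right) \left(-41 + v\right)}{2} = - \frac{\left(-41 + v\right) \left(40 + S\right)}{2}$)
$Z = 0$ ($Z = 0^{2} = 0$)
$Z + U{\left(d{\left(-1 \right)},69 \right)} = 0 + \left(820 - 1380 + \frac{41 \left(- \frac{100}{3} + \left(-1\right)^{2} - -8\right)}{2} - \frac{1}{2} \left(- \frac{100}{3} + \left(-1\right)^{2} - -8\right) 69\right) = 0 + \left(820 - 1380 + \frac{41 \left(- \frac{100}{3} + 1 + 8\right)}{2} - \frac{1}{2} \left(- \frac{100}{3} + 1 + 8\right) 69\right) = 0 + \left(820 - 1380 + \frac{41}{2} \left(- \frac{73}{3}\right) - \left(- \frac{73}{6}\right) 69\right) = 0 + \left(820 - 1380 - \frac{2993}{6} + \frac{1679}{2}\right) = 0 - \frac{658}{3} = - \frac{658}{3}$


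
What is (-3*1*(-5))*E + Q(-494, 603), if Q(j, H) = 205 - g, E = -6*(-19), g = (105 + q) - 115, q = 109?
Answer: 1816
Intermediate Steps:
g = 99 (g = (105 + 109) - 115 = 214 - 115 = 99)
E = 114
Q(j, H) = 106 (Q(j, H) = 205 - 1*99 = 205 - 99 = 106)
(-3*1*(-5))*E + Q(-494, 603) = (-3*1*(-5))*114 + 106 = -3*(-5)*114 + 106 = 15*114 + 106 = 1710 + 106 = 1816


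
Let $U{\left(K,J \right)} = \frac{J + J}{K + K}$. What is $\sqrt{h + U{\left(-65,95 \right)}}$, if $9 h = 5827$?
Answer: $\frac{2 \sqrt{245635}}{39} \approx 25.416$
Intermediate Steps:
$h = \frac{5827}{9}$ ($h = \frac{1}{9} \cdot 5827 = \frac{5827}{9} \approx 647.44$)
$U{\left(K,J \right)} = \frac{J}{K}$ ($U{\left(K,J \right)} = \frac{2 J}{2 K} = 2 J \frac{1}{2 K} = \frac{J}{K}$)
$\sqrt{h + U{\left(-65,95 \right)}} = \sqrt{\frac{5827}{9} + \frac{95}{-65}} = \sqrt{\frac{5827}{9} + 95 \left(- \frac{1}{65}\right)} = \sqrt{\frac{5827}{9} - \frac{19}{13}} = \sqrt{\frac{75580}{117}} = \frac{2 \sqrt{245635}}{39}$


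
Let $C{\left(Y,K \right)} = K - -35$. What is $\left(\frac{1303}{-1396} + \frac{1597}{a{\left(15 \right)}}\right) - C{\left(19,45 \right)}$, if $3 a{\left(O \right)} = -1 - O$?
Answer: $- \frac{2123991}{5584} \approx -380.37$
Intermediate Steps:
$a{\left(O \right)} = - \frac{1}{3} - \frac{O}{3}$ ($a{\left(O \right)} = \frac{-1 - O}{3} = - \frac{1}{3} - \frac{O}{3}$)
$C{\left(Y,K \right)} = 35 + K$ ($C{\left(Y,K \right)} = K + 35 = 35 + K$)
$\left(\frac{1303}{-1396} + \frac{1597}{a{\left(15 \right)}}\right) - C{\left(19,45 \right)} = \left(\frac{1303}{-1396} + \frac{1597}{- \frac{1}{3} - 5}\right) - \left(35 + 45\right) = \left(1303 \left(- \frac{1}{1396}\right) + \frac{1597}{- \frac{1}{3} - 5}\right) - 80 = \left(- \frac{1303}{1396} + \frac{1597}{- \frac{16}{3}}\right) - 80 = \left(- \frac{1303}{1396} + 1597 \left(- \frac{3}{16}\right)\right) - 80 = \left(- \frac{1303}{1396} - \frac{4791}{16}\right) - 80 = - \frac{1677271}{5584} - 80 = - \frac{2123991}{5584}$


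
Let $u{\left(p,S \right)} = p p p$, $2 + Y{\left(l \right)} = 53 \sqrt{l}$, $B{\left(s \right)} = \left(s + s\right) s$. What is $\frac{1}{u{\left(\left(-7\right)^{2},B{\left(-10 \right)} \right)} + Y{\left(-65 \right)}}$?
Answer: $\frac{117647}{13840999194} - \frac{53 i \sqrt{65}}{13840999194} \approx 8.4999 \cdot 10^{-6} - 3.0872 \cdot 10^{-8} i$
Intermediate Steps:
$B{\left(s \right)} = 2 s^{2}$ ($B{\left(s \right)} = 2 s s = 2 s^{2}$)
$Y{\left(l \right)} = -2 + 53 \sqrt{l}$
$u{\left(p,S \right)} = p^{3}$ ($u{\left(p,S \right)} = p^{2} p = p^{3}$)
$\frac{1}{u{\left(\left(-7\right)^{2},B{\left(-10 \right)} \right)} + Y{\left(-65 \right)}} = \frac{1}{\left(\left(-7\right)^{2}\right)^{3} - \left(2 - 53 \sqrt{-65}\right)} = \frac{1}{49^{3} - \left(2 - 53 i \sqrt{65}\right)} = \frac{1}{117649 - \left(2 - 53 i \sqrt{65}\right)} = \frac{1}{117647 + 53 i \sqrt{65}}$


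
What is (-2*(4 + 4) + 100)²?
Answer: 7056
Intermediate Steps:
(-2*(4 + 4) + 100)² = (-2*8 + 100)² = (-16 + 100)² = 84² = 7056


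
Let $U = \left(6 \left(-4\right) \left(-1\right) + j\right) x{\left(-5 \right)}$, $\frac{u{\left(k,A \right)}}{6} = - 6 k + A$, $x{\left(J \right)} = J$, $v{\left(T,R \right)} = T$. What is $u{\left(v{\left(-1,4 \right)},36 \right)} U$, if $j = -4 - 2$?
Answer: $-22680$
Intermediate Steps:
$j = -6$ ($j = -4 - 2 = -6$)
$u{\left(k,A \right)} = - 36 k + 6 A$ ($u{\left(k,A \right)} = 6 \left(- 6 k + A\right) = 6 \left(A - 6 k\right) = - 36 k + 6 A$)
$U = -90$ ($U = \left(6 \left(-4\right) \left(-1\right) - 6\right) \left(-5\right) = \left(\left(-24\right) \left(-1\right) - 6\right) \left(-5\right) = \left(24 - 6\right) \left(-5\right) = 18 \left(-5\right) = -90$)
$u{\left(v{\left(-1,4 \right)},36 \right)} U = \left(\left(-36\right) \left(-1\right) + 6 \cdot 36\right) \left(-90\right) = \left(36 + 216\right) \left(-90\right) = 252 \left(-90\right) = -22680$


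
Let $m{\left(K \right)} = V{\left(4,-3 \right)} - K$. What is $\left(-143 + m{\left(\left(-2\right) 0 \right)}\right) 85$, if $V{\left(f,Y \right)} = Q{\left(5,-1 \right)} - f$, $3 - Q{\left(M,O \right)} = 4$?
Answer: $-12580$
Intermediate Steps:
$Q{\left(M,O \right)} = -1$ ($Q{\left(M,O \right)} = 3 - 4 = -1$)
$V{\left(f,Y \right)} = -1 - f$
$m{\left(K \right)} = -5 - K$ ($m{\left(K \right)} = \left(-1 - 4\right) - K = -5 - K$)
$\left(-143 + m{\left(\left(-2\right) 0 \right)}\right) 85 = \left(-143 - \left(5 - 0\right)\right) 85 = \left(-143 - 5\right) 85 = \left(-148\right) 85 = -12580$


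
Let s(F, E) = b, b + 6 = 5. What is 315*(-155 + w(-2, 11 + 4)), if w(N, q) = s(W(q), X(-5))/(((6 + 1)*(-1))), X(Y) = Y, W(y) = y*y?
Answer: -48780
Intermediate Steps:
W(y) = y²
b = -1 (b = -6 + 5 = -1)
s(F, E) = -1
w(N, q) = ⅐ (w(N, q) = -1/((6 + 1)*(-1)) = -1/(7*(-1)) = -1/(-7) = -1*(-⅐) = ⅐)
315*(-155 + w(-2, 11 + 4)) = 315*(-155 + ⅐) = 315*(-1084/7) = -48780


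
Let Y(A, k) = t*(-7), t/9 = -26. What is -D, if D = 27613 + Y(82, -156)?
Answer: -29251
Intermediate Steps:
t = -234 (t = 9*(-26) = -234)
Y(A, k) = 1638 (Y(A, k) = -234*(-7) = 1638)
D = 29251 (D = 27613 + 1638 = 29251)
-D = -1*29251 = -29251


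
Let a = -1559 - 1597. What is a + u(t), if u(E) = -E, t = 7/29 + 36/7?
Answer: -641761/203 ≈ -3161.4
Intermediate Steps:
a = -3156
t = 1093/203 (t = 7*(1/29) + 36*(1/7) = 7/29 + 36/7 = 1093/203 ≈ 5.3842)
a + u(t) = -3156 - 1*1093/203 = -3156 - 1093/203 = -641761/203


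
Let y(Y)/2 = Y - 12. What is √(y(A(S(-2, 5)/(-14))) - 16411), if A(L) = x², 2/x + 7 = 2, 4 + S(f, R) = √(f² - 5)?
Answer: I*√410867/5 ≈ 128.2*I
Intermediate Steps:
S(f, R) = -4 + √(-5 + f²) (S(f, R) = -4 + √(f² - 5) = -4 + √(-5 + f²))
x = -⅖ (x = 2/(-7 + 2) = 2/(-5) = 2*(-⅕) = -⅖ ≈ -0.40000)
A(L) = 4/25 (A(L) = (-⅖)² = 4/25)
y(Y) = -24 + 2*Y (y(Y) = 2*(Y - 12) = 2*(-12 + Y) = -24 + 2*Y)
√(y(A(S(-2, 5)/(-14))) - 16411) = √((-24 + 2*(4/25)) - 16411) = √((-24 + 8/25) - 16411) = √(-592/25 - 16411) = √(-410867/25) = I*√410867/5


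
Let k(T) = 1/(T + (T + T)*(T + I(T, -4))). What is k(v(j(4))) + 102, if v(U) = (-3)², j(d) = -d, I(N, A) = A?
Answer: 10099/99 ≈ 102.01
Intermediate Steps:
v(U) = 9
k(T) = 1/(T + 2*T*(-4 + T)) (k(T) = 1/(T + (T + T)*(T - 4)) = 1/(T + (2*T)*(-4 + T)) = 1/(T + 2*T*(-4 + T)))
k(v(j(4))) + 102 = 1/(9*(-7 + 2*9)) + 102 = 1/(9*(-7 + 18)) + 102 = (⅑)/11 + 102 = (⅑)*(1/11) + 102 = 1/99 + 102 = 10099/99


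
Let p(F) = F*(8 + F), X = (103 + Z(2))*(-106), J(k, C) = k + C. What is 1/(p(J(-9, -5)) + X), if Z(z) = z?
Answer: -1/11046 ≈ -9.0530e-5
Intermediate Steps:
J(k, C) = C + k
X = -11130 (X = (103 + 2)*(-106) = 105*(-106) = -11130)
1/(p(J(-9, -5)) + X) = 1/((-5 - 9)*(8 + (-5 - 9)) - 11130) = 1/(-14*(8 - 14) - 11130) = 1/(-14*(-6) - 11130) = 1/(84 - 11130) = 1/(-11046) = -1/11046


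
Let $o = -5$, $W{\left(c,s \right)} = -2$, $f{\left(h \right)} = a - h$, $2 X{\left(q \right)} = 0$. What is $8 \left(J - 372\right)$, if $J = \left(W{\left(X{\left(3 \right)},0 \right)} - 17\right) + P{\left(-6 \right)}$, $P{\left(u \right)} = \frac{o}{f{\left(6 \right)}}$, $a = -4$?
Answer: $-3124$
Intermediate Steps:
$X{\left(q \right)} = 0$ ($X{\left(q \right)} = \frac{1}{2} \cdot 0 = 0$)
$f{\left(h \right)} = -4 - h$
$P{\left(u \right)} = \frac{1}{2}$ ($P{\left(u \right)} = - \frac{5}{-4 - 6} = - \frac{5}{-10} = \left(-5\right) \left(- \frac{1}{10}\right) = \frac{1}{2}$)
$J = - \frac{37}{2}$ ($J = \left(-2 - 17\right) + \frac{1}{2} = -19 + \frac{1}{2} = - \frac{37}{2} \approx -18.5$)
$8 \left(J - 372\right) = 8 \left(- \frac{37}{2} - 372\right) = 8 \left(- \frac{781}{2}\right) = -3124$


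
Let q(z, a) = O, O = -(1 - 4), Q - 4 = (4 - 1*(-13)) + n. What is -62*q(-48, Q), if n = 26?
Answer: -186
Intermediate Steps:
Q = 47 (Q = 4 + ((4 - 1*(-13)) + 26) = 4 + ((4 + 13) + 26) = 4 + (17 + 26) = 4 + 43 = 47)
O = 3 (O = -1*(-3) = 3)
q(z, a) = 3
-62*q(-48, Q) = -62*3 = -186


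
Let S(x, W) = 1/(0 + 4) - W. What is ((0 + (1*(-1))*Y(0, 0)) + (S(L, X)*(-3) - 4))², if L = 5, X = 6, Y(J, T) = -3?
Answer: 4225/16 ≈ 264.06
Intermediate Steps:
S(x, W) = ¼ - W (S(x, W) = 1/4 - W = ¼ - W)
((0 + (1*(-1))*Y(0, 0)) + (S(L, X)*(-3) - 4))² = ((0 + (1*(-1))*(-3)) + ((¼ - 1*6)*(-3) - 4))² = ((0 - 1*(-3)) + ((¼ - 6)*(-3) - 4))² = ((0 + 3) + (-23/4*(-3) - 4))² = (3 + (69/4 - 4))² = (3 + 53/4)² = (65/4)² = 4225/16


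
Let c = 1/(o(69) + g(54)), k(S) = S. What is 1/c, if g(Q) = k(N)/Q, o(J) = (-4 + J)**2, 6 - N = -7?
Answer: 228163/54 ≈ 4225.2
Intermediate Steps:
N = 13 (N = 6 - 1*(-7) = 6 + 7 = 13)
g(Q) = 13/Q
c = 54/228163 (c = 1/((-4 + 69)**2 + 13/54) = 1/(65**2 + 13*(1/54)) = 1/(4225 + 13/54) = 1/(228163/54) = 54/228163 ≈ 0.00023667)
1/c = 1/(54/228163) = 228163/54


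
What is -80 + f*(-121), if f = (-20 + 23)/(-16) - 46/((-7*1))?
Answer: -95475/112 ≈ -852.46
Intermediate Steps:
f = 715/112 (f = 3*(-1/16) - 46/(-7) = -3/16 - 46*(-⅐) = -3/16 + 46/7 = 715/112 ≈ 6.3839)
-80 + f*(-121) = -80 + (715/112)*(-121) = -80 - 86515/112 = -95475/112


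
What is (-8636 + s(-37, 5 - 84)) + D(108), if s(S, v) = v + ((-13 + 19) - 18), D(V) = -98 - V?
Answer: -8933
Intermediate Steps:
s(S, v) = -12 + v (s(S, v) = v + (6 - 18) = v - 12 = -12 + v)
(-8636 + s(-37, 5 - 84)) + D(108) = (-8636 + (-12 + (5 - 84))) + (-98 - 1*108) = (-8636 + (-12 - 79)) + (-98 - 108) = (-8636 - 91) - 206 = -8727 - 206 = -8933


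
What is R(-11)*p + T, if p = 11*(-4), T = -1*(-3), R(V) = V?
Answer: 487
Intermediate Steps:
T = 3
p = -44
R(-11)*p + T = -11*(-44) + 3 = 484 + 3 = 487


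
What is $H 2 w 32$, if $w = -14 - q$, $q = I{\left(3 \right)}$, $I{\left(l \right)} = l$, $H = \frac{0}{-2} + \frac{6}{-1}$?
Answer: $6528$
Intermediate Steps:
$H = -6$ ($H = 0 \left(- \frac{1}{2}\right) + 6 \left(-1\right) = 0 - 6 = -6$)
$q = 3$
$w = -17$ ($w = -14 - 3 = -17$)
$H 2 w 32 = \left(-6\right) 2 \left(-17\right) 32 = \left(-12\right) \left(-17\right) 32 = 204 \cdot 32 = 6528$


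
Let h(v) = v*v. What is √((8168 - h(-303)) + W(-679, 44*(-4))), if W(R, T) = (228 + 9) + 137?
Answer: I*√83267 ≈ 288.56*I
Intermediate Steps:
h(v) = v²
W(R, T) = 374 (W(R, T) = 237 + 137 = 374)
√((8168 - h(-303)) + W(-679, 44*(-4))) = √((8168 - 1*(-303)²) + 374) = √((8168 - 1*91809) + 374) = √((8168 - 91809) + 374) = √(-83641 + 374) = √(-83267) = I*√83267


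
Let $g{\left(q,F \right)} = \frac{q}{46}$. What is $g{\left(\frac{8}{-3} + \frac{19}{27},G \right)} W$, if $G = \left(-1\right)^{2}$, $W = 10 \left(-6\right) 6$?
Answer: $\frac{1060}{69} \approx 15.362$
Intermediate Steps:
$W = -360$ ($W = \left(-60\right) 6 = -360$)
$G = 1$
$g{\left(q,F \right)} = \frac{q}{46}$ ($g{\left(q,F \right)} = q \frac{1}{46} = \frac{q}{46}$)
$g{\left(\frac{8}{-3} + \frac{19}{27},G \right)} W = \frac{\frac{8}{-3} + \frac{19}{27}}{46} \left(-360\right) = \frac{8 \left(- \frac{1}{3}\right) + 19 \cdot \frac{1}{27}}{46} \left(-360\right) = \frac{- \frac{8}{3} + \frac{19}{27}}{46} \left(-360\right) = \frac{1}{46} \left(- \frac{53}{27}\right) \left(-360\right) = \left(- \frac{53}{1242}\right) \left(-360\right) = \frac{1060}{69}$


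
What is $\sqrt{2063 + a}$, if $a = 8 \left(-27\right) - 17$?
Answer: $\sqrt{1830} \approx 42.779$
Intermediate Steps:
$a = -233$ ($a = -216 - 17 = -233$)
$\sqrt{2063 + a} = \sqrt{2063 - 233} = \sqrt{1830}$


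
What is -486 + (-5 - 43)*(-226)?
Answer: 10362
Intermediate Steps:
-486 + (-5 - 43)*(-226) = -486 - 48*(-226) = -486 + 10848 = 10362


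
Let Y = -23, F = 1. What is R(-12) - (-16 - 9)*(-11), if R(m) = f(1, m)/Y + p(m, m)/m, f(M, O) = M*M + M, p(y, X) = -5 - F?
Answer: -12631/46 ≈ -274.59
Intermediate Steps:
p(y, X) = -6 (p(y, X) = -5 - 1*1 = -5 - 1 = -6)
f(M, O) = M + M² (f(M, O) = M² + M = M + M²)
R(m) = -2/23 - 6/m (R(m) = (1*(1 + 1))/(-23) - 6/m = (1*2)*(-1/23) - 6/m = 2*(-1/23) - 6/m = -2/23 - 6/m)
R(-12) - (-16 - 9)*(-11) = (-2/23 - 6/(-12)) - (-16 - 9)*(-11) = (-2/23 - 6*(-1/12)) - (-25)*(-11) = (-2/23 + ½) - 1*275 = 19/46 - 275 = -12631/46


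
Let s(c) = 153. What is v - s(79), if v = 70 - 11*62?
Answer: -765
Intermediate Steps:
v = -612 (v = 70 - 682 = -612)
v - s(79) = -612 - 1*153 = -612 - 153 = -765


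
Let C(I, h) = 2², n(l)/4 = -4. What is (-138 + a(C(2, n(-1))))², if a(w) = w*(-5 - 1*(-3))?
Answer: 21316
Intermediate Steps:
n(l) = -16 (n(l) = 4*(-4) = -16)
C(I, h) = 4
a(w) = -2*w (a(w) = w*(-5 + 3) = w*(-2) = -2*w)
(-138 + a(C(2, n(-1))))² = (-138 - 2*4)² = (-138 - 8)² = (-146)² = 21316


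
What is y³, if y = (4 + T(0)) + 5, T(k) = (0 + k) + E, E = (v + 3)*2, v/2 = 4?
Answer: 29791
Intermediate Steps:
v = 8 (v = 2*4 = 8)
E = 22 (E = (8 + 3)*2 = 11*2 = 22)
T(k) = 22 + k (T(k) = (0 + k) + 22 = k + 22 = 22 + k)
y = 31 (y = (4 + (22 + 0)) + 5 = (4 + 22) + 5 = 26 + 5 = 31)
y³ = 31³ = 29791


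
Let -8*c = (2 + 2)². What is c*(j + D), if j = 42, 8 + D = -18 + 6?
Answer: -44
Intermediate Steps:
D = -20 (D = -8 + (-18 + 6) = -8 - 12 = -20)
c = -2 (c = -(2 + 2)²/8 = -⅛*4² = -⅛*16 = -2)
c*(j + D) = -2*(42 - 20) = -2*22 = -44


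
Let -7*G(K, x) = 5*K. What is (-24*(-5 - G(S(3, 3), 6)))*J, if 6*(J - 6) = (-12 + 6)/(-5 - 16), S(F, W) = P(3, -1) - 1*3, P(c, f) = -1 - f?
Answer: 50800/49 ≈ 1036.7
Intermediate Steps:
S(F, W) = -3 (S(F, W) = (-1 - 1*(-1)) - 1*3 = (-1 + 1) - 3 = 0 - 3 = -3)
G(K, x) = -5*K/7
J = 127/21 (J = 6 + ((-12 + 6)/(-5 - 16))/6 = 6 + (-6/(-21))/6 = 6 + (-6*(-1/21))/6 = 6 + (1/6)*(2/7) = 6 + 1/21 = 127/21 ≈ 6.0476)
(-24*(-5 - G(S(3, 3), 6)))*J = -24*(-5 - (-5)*(-3)/7)*(127/21) = -24*(-5 - 1*15/7)*(127/21) = -24*(-5 - 15/7)*(127/21) = -24*(-50/7)*(127/21) = (1200/7)*(127/21) = 50800/49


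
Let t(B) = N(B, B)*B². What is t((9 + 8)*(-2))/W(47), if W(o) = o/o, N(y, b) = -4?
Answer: -4624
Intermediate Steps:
W(o) = 1
t(B) = -4*B²
t((9 + 8)*(-2))/W(47) = -4*4*(9 + 8)²/1 = -4*(17*(-2))²*1 = -4*(-34)²*1 = -4*1156*1 = -4624*1 = -4624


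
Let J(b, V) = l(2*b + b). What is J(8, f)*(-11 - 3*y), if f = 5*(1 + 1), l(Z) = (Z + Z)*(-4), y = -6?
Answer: -1344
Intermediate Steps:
l(Z) = -8*Z (l(Z) = (2*Z)*(-4) = -8*Z)
f = 10 (f = 5*2 = 10)
J(b, V) = -24*b (J(b, V) = -8*(2*b + b) = -24*b)
J(8, f)*(-11 - 3*y) = (-24*8)*(-11 - 3*(-6)) = -192*(-11 + 18) = -192*7 = -1344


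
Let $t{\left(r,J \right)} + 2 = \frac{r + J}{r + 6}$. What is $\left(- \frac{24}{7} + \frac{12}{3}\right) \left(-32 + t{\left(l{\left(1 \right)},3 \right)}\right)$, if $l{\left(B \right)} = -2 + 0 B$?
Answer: $- \frac{135}{7} \approx -19.286$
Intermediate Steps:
$l{\left(B \right)} = -2$ ($l{\left(B \right)} = -2 + 0 = -2$)
$t{\left(r,J \right)} = -2 + \frac{J + r}{6 + r}$ ($t{\left(r,J \right)} = -2 + \frac{r + J}{r + 6} = -2 + \frac{J + r}{6 + r}$)
$\left(- \frac{24}{7} + \frac{12}{3}\right) \left(-32 + t{\left(l{\left(1 \right)},3 \right)}\right) = \left(- \frac{24}{7} + \frac{12}{3}\right) \left(-32 + \frac{-12 + 3 - -2}{6 - 2}\right) = \left(\left(-24\right) \frac{1}{7} + 12 \cdot \frac{1}{3}\right) \left(-32 + \frac{-12 + 3 + 2}{4}\right) = \left(- \frac{24}{7} + 4\right) \left(-32 + \frac{1}{4} \left(-7\right)\right) = \frac{4 \left(-32 - \frac{7}{4}\right)}{7} = \frac{4}{7} \left(- \frac{135}{4}\right) = - \frac{135}{7}$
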